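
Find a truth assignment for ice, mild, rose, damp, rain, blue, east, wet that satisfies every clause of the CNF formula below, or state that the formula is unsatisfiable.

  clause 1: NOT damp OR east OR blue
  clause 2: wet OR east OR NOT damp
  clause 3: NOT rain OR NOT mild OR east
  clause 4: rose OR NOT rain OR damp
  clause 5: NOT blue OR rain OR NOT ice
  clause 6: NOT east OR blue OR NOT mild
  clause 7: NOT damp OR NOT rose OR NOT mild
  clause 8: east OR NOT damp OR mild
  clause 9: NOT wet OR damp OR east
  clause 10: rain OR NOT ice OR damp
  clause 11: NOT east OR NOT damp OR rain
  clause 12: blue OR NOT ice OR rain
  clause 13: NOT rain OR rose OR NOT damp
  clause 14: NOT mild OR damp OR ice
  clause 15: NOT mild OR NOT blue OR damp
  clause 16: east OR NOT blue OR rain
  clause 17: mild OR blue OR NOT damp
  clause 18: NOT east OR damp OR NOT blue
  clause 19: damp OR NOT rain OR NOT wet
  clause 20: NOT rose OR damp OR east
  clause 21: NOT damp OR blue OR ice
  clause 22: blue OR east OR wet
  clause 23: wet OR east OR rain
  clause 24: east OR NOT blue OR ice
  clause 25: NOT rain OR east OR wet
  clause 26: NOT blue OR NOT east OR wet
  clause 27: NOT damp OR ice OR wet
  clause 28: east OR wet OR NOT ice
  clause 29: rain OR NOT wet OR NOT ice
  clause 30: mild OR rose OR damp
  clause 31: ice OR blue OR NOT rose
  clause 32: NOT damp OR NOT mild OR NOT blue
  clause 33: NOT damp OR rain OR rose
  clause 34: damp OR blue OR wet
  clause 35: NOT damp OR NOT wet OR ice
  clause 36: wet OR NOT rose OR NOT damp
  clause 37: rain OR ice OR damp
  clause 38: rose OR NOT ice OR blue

Branch on damp: set damp = true.
Branch on east: set east = true.
The clause (rain) is unit, so rain = true.
The clause (rose) is unit, so rose = true.
The clause (NOT mild) is unit, so mild = false.
The clause (blue) is unit, so blue = true.
The clause (wet) is unit, so wet = true.
The clause (ice) is unit, so ice = true.
All clauses are satisfied.

ice=true,  mild=false,  rose=true,  damp=true,  rain=true,  blue=true,  east=true,  wet=true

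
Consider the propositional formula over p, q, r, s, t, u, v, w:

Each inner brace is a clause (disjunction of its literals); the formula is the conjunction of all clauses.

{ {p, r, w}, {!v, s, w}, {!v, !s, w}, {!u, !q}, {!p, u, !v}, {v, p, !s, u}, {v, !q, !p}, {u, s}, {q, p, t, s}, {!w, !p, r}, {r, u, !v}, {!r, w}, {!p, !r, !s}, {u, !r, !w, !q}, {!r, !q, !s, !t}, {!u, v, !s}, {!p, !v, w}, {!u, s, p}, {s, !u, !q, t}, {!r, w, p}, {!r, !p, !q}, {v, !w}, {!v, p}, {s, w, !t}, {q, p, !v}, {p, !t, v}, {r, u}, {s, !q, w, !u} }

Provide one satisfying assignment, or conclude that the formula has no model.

Try u = true.
(!q) alone gives q = false.
Try r = false.
Try p = true.
(!w) alone gives w = false.
(!v) alone gives v = false.
(!s) alone gives s = false.
(!t) alone gives t = false.
Every clause now holds.

p=true, q=false, r=false, s=false, t=false, u=true, v=false, w=false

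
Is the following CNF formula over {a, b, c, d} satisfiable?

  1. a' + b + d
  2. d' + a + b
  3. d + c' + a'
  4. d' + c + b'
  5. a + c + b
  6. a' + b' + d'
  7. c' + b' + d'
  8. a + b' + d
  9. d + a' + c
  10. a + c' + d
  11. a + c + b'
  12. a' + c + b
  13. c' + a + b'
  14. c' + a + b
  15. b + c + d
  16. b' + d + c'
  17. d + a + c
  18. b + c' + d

Yes, satisfiable

Try a = 1.
Try b = 0.
From the singleton clause (d), d = 1.
From the singleton clause (c), c = 1.
This assignment satisfies each clause.
A satisfying assignment: a=1,  b=0,  c=1,  d=1.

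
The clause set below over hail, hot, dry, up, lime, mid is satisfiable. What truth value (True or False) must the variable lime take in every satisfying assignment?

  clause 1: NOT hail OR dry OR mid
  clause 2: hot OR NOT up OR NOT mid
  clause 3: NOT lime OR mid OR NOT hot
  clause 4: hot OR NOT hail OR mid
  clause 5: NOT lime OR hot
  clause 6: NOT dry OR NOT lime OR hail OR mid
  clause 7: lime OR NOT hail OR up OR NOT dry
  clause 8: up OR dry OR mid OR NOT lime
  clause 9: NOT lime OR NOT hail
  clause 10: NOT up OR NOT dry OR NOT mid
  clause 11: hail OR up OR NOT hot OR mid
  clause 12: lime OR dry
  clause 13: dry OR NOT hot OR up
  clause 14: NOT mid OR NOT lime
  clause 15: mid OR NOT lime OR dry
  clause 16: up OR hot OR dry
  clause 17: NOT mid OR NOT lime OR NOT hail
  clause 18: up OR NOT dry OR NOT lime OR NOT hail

Suppose lime = true.
The clause (hot) is unit, so hot = true.
The clause (mid) is unit, so mid = true.
But (NOT mid) is also a unit clause — contradiction.
So every satisfying assignment has lime = False.

False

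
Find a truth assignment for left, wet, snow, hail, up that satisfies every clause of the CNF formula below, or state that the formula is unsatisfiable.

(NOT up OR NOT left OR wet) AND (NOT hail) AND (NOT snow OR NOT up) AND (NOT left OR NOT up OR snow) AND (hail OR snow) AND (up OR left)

left=true, wet=false, snow=true, hail=false, up=false

Unit clause (NOT hail) forces hail = false.
Unit clause (snow) forces snow = true.
Unit clause (NOT up) forces up = false.
Unit clause (left) forces left = true.
No clause remains; wet is free.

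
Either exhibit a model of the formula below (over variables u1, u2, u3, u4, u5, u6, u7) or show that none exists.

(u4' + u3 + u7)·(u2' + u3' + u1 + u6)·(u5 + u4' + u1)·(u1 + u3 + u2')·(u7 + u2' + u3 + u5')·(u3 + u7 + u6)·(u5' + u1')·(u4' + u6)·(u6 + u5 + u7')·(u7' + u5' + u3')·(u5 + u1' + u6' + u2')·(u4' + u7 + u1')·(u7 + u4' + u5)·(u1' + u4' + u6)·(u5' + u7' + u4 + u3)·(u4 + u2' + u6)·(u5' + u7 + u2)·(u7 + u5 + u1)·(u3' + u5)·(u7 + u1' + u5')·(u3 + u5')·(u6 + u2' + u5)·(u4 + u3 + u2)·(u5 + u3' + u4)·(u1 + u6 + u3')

Case u5 = 1:
(u1') alone gives u1 = 0.
(u3) alone gives u3 = 1.
(u7') alone gives u7 = 0.
(u2) alone gives u2 = 1.
(u6) alone gives u6 = 1.
Every clause is now satisfied; u4 is unconstrained.

u1 ↦ 0; u2 ↦ 1; u3 ↦ 1; u4 ↦ 1; u5 ↦ 1; u6 ↦ 1; u7 ↦ 0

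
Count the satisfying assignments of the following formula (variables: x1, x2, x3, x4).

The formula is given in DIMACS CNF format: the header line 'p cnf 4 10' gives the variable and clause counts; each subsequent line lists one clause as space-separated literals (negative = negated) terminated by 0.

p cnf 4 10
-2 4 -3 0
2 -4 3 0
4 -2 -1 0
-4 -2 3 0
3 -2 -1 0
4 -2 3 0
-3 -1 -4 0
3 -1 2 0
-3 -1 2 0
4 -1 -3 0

There are 2^4 = 16 truth assignments over (x1, x2, x3, x4).
Check each against the 10 clauses (columns in the order x1, x2, x3, x4):
  F F F F  ✓ satisfies all
  F F F T  ✗ fails (x2 ∨ ¬x4 ∨ x3)
  F F T F  ✓ satisfies all
  F F T T  ✓ satisfies all
  F T F F  ✗ fails (x4 ∨ ¬x2 ∨ x3)
  F T F T  ✗ fails (¬x4 ∨ ¬x2 ∨ x3)
  F T T F  ✗ fails (¬x2 ∨ x4 ∨ ¬x3)
  F T T T  ✓ satisfies all
  T F F F  ✗ fails (x3 ∨ ¬x1 ∨ x2)
  T F F T  ✗ fails (x2 ∨ ¬x4 ∨ x3)
  T F T F  ✗ fails (¬x3 ∨ ¬x1 ∨ x2)
  T F T T  ✗ fails (¬x3 ∨ ¬x1 ∨ ¬x4)
  T T F F  ✗ fails (x4 ∨ ¬x2 ∨ ¬x1)
  T T F T  ✗ fails (¬x4 ∨ ¬x2 ∨ x3)
  T T T F  ✗ fails (¬x2 ∨ x4 ∨ ¬x3)
  T T T T  ✗ fails (¬x3 ∨ ¬x1 ∨ ¬x4)
4 of the 16 rows are models.

4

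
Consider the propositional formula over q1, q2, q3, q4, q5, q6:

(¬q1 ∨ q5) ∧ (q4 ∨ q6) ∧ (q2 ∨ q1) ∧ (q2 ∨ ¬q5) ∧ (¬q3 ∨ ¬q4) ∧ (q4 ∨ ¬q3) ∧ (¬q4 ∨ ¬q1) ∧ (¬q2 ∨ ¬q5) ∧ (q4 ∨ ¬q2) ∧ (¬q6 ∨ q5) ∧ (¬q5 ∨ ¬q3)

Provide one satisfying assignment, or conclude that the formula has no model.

Suppose q1 = False.
From the singleton clause (q2), q2 = True.
From the singleton clause (¬q5), q5 = False.
From the singleton clause (q4), q4 = True.
From the singleton clause (¬q3), q3 = False.
From the singleton clause (¬q6), q6 = False.
Every clause now holds.

q1: False,  q2: True,  q3: False,  q4: True,  q5: False,  q6: False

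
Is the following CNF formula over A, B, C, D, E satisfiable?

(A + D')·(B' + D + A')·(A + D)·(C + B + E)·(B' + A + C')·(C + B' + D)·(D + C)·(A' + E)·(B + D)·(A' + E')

Branch on A: set A = 1.
(E) alone gives E = 1.
That conflicts with the unit clause (E').
That branch fails; take A = 0 instead.
(D') alone gives D = 0.
That conflicts with the unit clause (D).
Neither A = 1 nor A = 0 works.
No assignment satisfies every clause.

No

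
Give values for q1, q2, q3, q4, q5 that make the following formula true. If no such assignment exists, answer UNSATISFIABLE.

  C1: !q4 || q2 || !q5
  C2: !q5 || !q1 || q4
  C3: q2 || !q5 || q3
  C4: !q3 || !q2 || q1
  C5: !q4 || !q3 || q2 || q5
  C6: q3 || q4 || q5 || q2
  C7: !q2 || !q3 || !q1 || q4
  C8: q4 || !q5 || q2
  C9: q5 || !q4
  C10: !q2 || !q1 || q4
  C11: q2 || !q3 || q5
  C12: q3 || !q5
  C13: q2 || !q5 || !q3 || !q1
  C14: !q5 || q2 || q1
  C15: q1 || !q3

q1 ↦ true, q2 ↦ true, q3 ↦ true, q4 ↦ true, q5 ↦ true

Case q5 = true:
(q3) alone gives q3 = true.
(q1) alone gives q1 = true.
(q4) alone gives q4 = true.
(q2) alone gives q2 = true.
All clauses are satisfied.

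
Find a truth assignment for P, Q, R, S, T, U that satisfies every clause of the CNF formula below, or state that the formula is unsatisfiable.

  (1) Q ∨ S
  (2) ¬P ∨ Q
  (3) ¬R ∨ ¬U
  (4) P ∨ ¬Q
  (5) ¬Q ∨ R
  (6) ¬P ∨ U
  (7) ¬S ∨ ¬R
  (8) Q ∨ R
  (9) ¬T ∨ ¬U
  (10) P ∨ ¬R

Branch on Q: set Q = True.
(P) alone gives P = True.
(R) alone gives R = True.
(¬U) alone gives U = False.
But (U) is also a unit clause — contradiction.
Undo Q and try Q = False.
(S) alone gives S = True.
(¬P) alone gives P = False.
(¬R) alone gives R = False.
But (R) is also a unit clause — contradiction.
Neither Q = True nor Q = False works.

UNSATISFIABLE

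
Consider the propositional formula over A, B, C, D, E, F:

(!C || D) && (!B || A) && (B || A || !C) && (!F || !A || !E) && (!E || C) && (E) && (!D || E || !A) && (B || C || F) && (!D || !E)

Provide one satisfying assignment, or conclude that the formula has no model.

UNSATISFIABLE

Unit clause (E) forces E = true.
Unit clause (C) forces C = true.
Unit clause (D) forces D = true.
But (!D) is also a unit clause — contradiction.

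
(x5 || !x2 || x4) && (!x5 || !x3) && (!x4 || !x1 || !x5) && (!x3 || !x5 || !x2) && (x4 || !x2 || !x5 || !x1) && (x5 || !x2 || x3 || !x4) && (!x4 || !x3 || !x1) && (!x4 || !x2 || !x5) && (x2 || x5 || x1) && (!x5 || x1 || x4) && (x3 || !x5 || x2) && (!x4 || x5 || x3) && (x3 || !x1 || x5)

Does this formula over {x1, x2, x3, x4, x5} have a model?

Case x5 = false:
Case x2 = true:
The clause (x4) is unit, so x4 = true.
The clause (x3) is unit, so x3 = true.
The clause (!x1) is unit, so x1 = false.
All clauses are satisfied.
A satisfying assignment: x1: false; x2: true; x3: true; x4: true; x5: false.

Satisfiable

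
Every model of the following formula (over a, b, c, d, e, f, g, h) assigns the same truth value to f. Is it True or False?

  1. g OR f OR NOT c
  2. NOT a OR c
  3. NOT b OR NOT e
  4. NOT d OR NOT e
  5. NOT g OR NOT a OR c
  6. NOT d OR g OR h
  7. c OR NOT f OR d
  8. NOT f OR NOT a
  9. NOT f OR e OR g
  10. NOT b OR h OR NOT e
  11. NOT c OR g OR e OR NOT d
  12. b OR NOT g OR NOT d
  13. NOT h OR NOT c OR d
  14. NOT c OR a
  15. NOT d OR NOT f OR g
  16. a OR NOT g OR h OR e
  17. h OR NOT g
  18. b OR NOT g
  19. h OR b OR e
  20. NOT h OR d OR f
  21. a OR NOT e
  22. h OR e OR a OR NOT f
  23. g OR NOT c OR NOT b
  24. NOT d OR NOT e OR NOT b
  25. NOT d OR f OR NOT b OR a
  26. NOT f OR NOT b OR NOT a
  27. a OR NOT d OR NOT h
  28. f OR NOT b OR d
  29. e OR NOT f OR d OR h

Suppose f = true.
Unit clause (NOT a) forces a = false.
Unit clause (NOT c) forces c = false.
Unit clause (d) forces d = true.
Unit clause (NOT e) forces e = false.
Unit clause (g) forces g = true.
Unit clause (b) forces b = true.
Unit clause (h) forces h = true.
That conflicts with the unit clause (NOT h).
So every satisfying assignment has f = False.

False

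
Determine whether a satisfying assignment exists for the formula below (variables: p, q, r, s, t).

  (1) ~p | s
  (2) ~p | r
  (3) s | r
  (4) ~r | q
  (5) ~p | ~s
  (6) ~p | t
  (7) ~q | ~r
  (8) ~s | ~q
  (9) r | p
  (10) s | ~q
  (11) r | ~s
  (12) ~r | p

No

Suppose p = 0.
Unit clause (r) forces r = 1.
Now (~r) is unsatisfied and unit — conflict.
Backtrack on p: now try p = 1.
Unit clause (s) forces s = 1.
Now (~s) is unsatisfied and unit — conflict.
Either choice for p ends in contradiction.
No assignment satisfies every clause.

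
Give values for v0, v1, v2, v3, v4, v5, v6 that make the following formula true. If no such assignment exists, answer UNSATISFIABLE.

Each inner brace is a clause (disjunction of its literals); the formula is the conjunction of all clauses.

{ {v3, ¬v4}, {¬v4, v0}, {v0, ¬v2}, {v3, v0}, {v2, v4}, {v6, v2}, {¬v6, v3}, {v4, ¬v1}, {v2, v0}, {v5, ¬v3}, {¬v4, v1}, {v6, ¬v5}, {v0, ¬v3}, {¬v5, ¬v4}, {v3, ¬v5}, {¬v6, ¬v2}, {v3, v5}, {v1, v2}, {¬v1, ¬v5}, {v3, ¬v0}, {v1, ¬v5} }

Suppose v3 = True.
Unit clause (v5) forces v5 = True.
Unit clause (v6) forces v6 = True.
Unit clause (v0) forces v0 = True.
Unit clause (¬v4) forces v4 = False.
Unit clause (v2) forces v2 = True.
That conflicts with the unit clause (¬v2).
Undo v3 and try v3 = False.
Unit clause (¬v4) forces v4 = False.
Unit clause (v0) forces v0 = True.
That conflicts with the unit clause (¬v0).
Neither v3 = True nor v3 = False works.

UNSATISFIABLE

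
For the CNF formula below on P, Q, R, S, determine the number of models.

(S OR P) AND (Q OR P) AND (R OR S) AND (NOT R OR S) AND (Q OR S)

6

There are 2^4 = 16 truth assignments over (P, Q, R, S).
Split on Q. With Q = true, the clauses containing Q are satisfied and NOT Q drops from the rest; 4 of the 2^3 = 8 assignments to the other variables satisfy what remains.
With Q = false, by the same count on the reduced clause set, 2 assignments work.
(One model: P=F, Q=T, R=F, S=T.)
Total: 4 + 2 = 6.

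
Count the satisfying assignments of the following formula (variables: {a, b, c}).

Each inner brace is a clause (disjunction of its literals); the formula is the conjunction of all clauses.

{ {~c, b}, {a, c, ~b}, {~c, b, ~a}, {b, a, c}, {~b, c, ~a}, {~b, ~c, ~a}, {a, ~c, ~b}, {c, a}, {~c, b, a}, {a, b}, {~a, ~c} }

1

There are 2^3 = 8 truth assignments over (a, b, c).
Check each against the 11 clauses (columns in the order a, b, c):
  F F F  ✗ fails (b | a | c)
  F F T  ✗ fails (~c | b)
  F T F  ✗ fails (a | c | ~b)
  F T T  ✗ fails (a | ~c | ~b)
  T F F  ✓ satisfies all
  T F T  ✗ fails (~c | b)
  T T F  ✗ fails (~b | c | ~a)
  T T T  ✗ fails (~b | ~c | ~a)
1 of the 8 rows is a model.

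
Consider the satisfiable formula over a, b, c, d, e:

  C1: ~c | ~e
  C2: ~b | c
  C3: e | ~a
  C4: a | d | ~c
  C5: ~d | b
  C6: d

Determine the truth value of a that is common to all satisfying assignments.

Suppose a = 1.
The clause (e) is unit, so e = 1.
The clause (~c) is unit, so c = 0.
The clause (~b) is unit, so b = 0.
The clause (~d) is unit, so d = 0.
But (d) is also a unit clause — contradiction.
So every satisfying assignment has a = False.

False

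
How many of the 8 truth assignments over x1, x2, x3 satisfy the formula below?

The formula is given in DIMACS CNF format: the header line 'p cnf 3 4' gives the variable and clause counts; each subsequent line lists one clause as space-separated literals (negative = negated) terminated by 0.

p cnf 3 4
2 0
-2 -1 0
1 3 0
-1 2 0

1

There are 2^3 = 8 truth assignments over (x1, x2, x3).
Check each against the 4 clauses (columns in the order x1, x2, x3):
  F F F  ✗ fails (x2)
  F F T  ✗ fails (x2)
  F T F  ✗ fails (x1 ∨ x3)
  F T T  ✓ satisfies all
  T F F  ✗ fails (x2)
  T F T  ✗ fails (x2)
  T T F  ✗ fails (¬x2 ∨ ¬x1)
  T T T  ✗ fails (¬x2 ∨ ¬x1)
1 of the 8 rows is a model.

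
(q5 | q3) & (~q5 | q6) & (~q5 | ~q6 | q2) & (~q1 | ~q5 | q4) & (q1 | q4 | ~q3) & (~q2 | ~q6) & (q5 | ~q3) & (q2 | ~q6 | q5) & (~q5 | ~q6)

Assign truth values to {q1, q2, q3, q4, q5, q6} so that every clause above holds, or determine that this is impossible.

UNSATISFIABLE

Try q5 = 1.
The clause (q6) is unit, so q6 = 1.
Now (~q6) is unsatisfied and unit — conflict.
Backtrack on q5: now try q5 = 0.
The clause (q3) is unit, so q3 = 1.
Now (~q3) is unsatisfied and unit — conflict.
Both values of q5 lead to a conflict.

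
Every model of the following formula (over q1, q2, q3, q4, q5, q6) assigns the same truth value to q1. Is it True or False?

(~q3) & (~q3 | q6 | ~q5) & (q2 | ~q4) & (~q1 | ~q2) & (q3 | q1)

True

Suppose q1 = 0.
The clause (~q3) is unit, so q3 = 0.
That conflicts with the unit clause (q3).
So every satisfying assignment has q1 = True.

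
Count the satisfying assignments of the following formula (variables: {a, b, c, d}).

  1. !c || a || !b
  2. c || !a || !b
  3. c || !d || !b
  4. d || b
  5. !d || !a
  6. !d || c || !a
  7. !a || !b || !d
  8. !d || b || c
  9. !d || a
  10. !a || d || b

There are 2^4 = 16 truth assignments over (a, b, c, d).
Check each against the 10 clauses (columns in the order a, b, c, d):
  F F F F  ✗ fails (d || b)
  F F F T  ✗ fails (!d || b || c)
  F F T F  ✗ fails (d || b)
  F F T T  ✗ fails (!d || a)
  F T F F  ✓ satisfies all
  F T F T  ✗ fails (c || !d || !b)
  F T T F  ✗ fails (!c || a || !b)
  F T T T  ✗ fails (!c || a || !b)
  T F F F  ✗ fails (d || b)
  T F F T  ✗ fails (!d || !a)
  T F T F  ✗ fails (d || b)
  T F T T  ✗ fails (!d || !a)
  T T F F  ✗ fails (c || !a || !b)
  T T F T  ✗ fails (c || !a || !b)
  T T T F  ✓ satisfies all
  T T T T  ✗ fails (!d || !a)
2 of the 16 rows are models.

2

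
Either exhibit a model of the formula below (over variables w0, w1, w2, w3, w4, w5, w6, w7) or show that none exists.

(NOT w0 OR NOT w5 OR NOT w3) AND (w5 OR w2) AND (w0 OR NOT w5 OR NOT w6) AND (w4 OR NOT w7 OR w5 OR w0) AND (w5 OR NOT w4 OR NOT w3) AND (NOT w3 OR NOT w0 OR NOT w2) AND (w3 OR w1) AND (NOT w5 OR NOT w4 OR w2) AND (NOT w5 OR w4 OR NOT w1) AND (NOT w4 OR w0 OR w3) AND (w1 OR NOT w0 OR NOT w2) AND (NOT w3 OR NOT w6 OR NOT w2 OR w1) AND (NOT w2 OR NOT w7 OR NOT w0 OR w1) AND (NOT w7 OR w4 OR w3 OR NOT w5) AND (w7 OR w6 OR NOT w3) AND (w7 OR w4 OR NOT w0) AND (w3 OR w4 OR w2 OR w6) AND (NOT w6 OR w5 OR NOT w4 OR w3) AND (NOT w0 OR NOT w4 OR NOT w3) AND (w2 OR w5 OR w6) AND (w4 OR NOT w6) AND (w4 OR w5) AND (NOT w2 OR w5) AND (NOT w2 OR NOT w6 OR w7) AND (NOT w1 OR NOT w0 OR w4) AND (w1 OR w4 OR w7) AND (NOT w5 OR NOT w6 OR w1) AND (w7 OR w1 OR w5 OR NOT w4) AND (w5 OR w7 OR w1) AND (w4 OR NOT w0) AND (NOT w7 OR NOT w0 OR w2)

w0=false, w1=false, w2=true, w3=true, w4=true, w5=true, w6=false, w7=true

Case w5 = true:
Case w0 = false:
The clause (NOT w6) is unit, so w6 = false.
Case w3 = true:
The clause (w7) is unit, so w7 = true.
Case w4 = true:
The clause (w2) is unit, so w2 = true.
All clauses hold; w1 can take either value.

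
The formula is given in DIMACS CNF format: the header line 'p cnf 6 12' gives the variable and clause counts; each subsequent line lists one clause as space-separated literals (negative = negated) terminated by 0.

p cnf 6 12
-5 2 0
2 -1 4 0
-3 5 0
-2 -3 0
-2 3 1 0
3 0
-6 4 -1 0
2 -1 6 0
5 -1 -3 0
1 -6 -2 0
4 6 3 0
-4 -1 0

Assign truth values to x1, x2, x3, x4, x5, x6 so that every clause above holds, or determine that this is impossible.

Unit clause (x3) forces x3 = True.
Unit clause (x5) forces x5 = True.
Unit clause (x2) forces x2 = True.
Now (¬x2) is unsatisfied and unit — conflict.

UNSATISFIABLE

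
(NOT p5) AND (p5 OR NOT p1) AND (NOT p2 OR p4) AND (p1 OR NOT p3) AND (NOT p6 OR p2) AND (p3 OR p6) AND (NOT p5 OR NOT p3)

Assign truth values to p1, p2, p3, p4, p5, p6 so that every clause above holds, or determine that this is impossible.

p1 ↦ false,  p2 ↦ true,  p3 ↦ false,  p4 ↦ true,  p5 ↦ false,  p6 ↦ true

The clause (NOT p5) is unit, so p5 = false.
The clause (NOT p1) is unit, so p1 = false.
The clause (NOT p3) is unit, so p3 = false.
The clause (p6) is unit, so p6 = true.
The clause (p2) is unit, so p2 = true.
The clause (p4) is unit, so p4 = true.
Every clause now holds.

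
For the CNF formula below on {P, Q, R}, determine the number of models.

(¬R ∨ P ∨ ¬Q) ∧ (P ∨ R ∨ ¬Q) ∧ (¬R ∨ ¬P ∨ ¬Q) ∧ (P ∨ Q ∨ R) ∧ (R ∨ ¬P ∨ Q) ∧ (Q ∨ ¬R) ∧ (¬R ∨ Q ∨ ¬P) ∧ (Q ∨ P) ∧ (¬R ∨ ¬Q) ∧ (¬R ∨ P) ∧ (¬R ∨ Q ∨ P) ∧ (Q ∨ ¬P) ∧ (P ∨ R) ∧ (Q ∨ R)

1

There are 2^3 = 8 truth assignments over (P, Q, R).
Split on R. With R = True, the clauses containing R are satisfied and ¬R drops from the rest; 0 of the 2^2 = 4 assignments to the other variables satisfy what remains.
With R = False, by the same count on the reduced clause set, 1 assignment works.
(One model: P=T, Q=T, R=F.)
Total: 0 + 1 = 1.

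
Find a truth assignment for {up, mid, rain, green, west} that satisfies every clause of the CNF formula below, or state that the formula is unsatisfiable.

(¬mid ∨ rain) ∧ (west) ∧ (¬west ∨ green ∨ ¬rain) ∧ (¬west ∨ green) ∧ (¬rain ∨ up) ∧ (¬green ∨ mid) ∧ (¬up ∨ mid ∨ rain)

up=True; mid=True; rain=True; green=True; west=True

Unit clause (west) forces west = True.
Unit clause (green) forces green = True.
Unit clause (mid) forces mid = True.
Unit clause (rain) forces rain = True.
Unit clause (up) forces up = True.
Every clause now holds.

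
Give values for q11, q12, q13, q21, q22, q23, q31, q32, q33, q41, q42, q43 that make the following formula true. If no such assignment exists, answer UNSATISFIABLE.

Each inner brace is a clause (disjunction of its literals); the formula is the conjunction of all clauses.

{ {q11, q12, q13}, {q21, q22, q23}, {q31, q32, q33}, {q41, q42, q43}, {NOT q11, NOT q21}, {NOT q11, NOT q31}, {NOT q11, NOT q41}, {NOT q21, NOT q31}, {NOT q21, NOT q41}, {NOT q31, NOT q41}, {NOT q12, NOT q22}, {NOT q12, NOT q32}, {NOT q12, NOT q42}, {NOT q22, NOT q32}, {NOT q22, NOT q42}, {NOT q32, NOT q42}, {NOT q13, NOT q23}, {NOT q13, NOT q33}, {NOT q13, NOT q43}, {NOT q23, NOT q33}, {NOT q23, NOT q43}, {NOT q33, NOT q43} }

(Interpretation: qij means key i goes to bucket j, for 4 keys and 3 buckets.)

Branch on q11: set q11 = false.
Branch on q12: set q12 = true.
(NOT q22) alone gives q22 = false.
(NOT q32) alone gives q32 = false.
(NOT q42) alone gives q42 = false.
Branch on q21: set q21 = true.
(NOT q31) alone gives q31 = false.
(q33) alone gives q33 = true.
(NOT q41) alone gives q41 = false.
(q43) alone gives q43 = true.
Now (NOT q43) is unsatisfied and unit — conflict.
That branch fails; take q21 = false instead.
(q23) alone gives q23 = true.
(NOT q13) alone gives q13 = false.
(NOT q33) alone gives q33 = false.
(q31) alone gives q31 = true.
(NOT q41) alone gives q41 = false.
(q43) alone gives q43 = true.
Now (NOT q43) is unsatisfied and unit — conflict.
Either choice for q21 ends in contradiction.
That branch fails; take q12 = false instead.
(q13) alone gives q13 = true.
(NOT q23) alone gives q23 = false.
(NOT q33) alone gives q33 = false.
(NOT q43) alone gives q43 = false.
Branch on q21: set q21 = true.
(NOT q31) alone gives q31 = false.
(q32) alone gives q32 = true.
(NOT q41) alone gives q41 = false.
(q42) alone gives q42 = true.
Now (NOT q42) is unsatisfied and unit — conflict.
That branch fails; take q21 = false instead.
(q22) alone gives q22 = true.
(NOT q32) alone gives q32 = false.
(q31) alone gives q31 = true.
(NOT q41) alone gives q41 = false.
(q42) alone gives q42 = true.
Now (NOT q42) is unsatisfied and unit — conflict.
Either choice for q21 ends in contradiction.
Either choice for q12 ends in contradiction.
That branch fails; take q11 = true instead.
(NOT q21) alone gives q21 = false.
(NOT q31) alone gives q31 = false.
(NOT q41) alone gives q41 = false.
Branch on q22: set q22 = true.
(NOT q12) alone gives q12 = false.
(NOT q32) alone gives q32 = false.
(q33) alone gives q33 = true.
(NOT q42) alone gives q42 = false.
(q43) alone gives q43 = true.
Now (NOT q43) is unsatisfied and unit — conflict.
That branch fails; take q22 = false instead.
(q23) alone gives q23 = true.
(NOT q13) alone gives q13 = false.
(NOT q33) alone gives q33 = false.
(q32) alone gives q32 = true.
(NOT q12) alone gives q12 = false.
(NOT q42) alone gives q42 = false.
(q43) alone gives q43 = true.
Now (NOT q43) is unsatisfied and unit — conflict.
Either choice for q22 ends in contradiction.
Either choice for q11 ends in contradiction.

UNSATISFIABLE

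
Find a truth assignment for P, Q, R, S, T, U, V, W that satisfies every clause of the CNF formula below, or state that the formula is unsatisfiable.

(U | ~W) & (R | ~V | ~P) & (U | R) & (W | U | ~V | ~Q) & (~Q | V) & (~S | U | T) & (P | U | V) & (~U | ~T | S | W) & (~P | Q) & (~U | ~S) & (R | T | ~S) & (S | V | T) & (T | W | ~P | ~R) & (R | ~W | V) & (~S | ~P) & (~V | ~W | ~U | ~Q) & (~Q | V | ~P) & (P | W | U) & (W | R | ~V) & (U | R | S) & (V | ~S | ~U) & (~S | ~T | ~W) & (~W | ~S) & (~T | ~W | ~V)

Suppose U = 1.
From the singleton clause (~S), S = 0.
Suppose Q = 0.
From the singleton clause (~P), P = 0.
Suppose T = 0.
From the singleton clause (V), V = 1.
Suppose W = 1.
No clause remains; R is free.

P ↦ 0,  Q ↦ 0,  R ↦ 1,  S ↦ 0,  T ↦ 0,  U ↦ 1,  V ↦ 1,  W ↦ 1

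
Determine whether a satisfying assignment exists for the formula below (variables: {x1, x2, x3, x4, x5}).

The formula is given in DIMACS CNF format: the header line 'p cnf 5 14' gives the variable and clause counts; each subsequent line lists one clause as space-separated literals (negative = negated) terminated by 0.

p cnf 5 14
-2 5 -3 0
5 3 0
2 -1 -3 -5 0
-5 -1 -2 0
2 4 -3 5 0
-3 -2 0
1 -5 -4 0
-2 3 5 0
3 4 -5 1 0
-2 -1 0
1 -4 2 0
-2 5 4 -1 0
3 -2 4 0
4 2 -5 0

Satisfiable

Branch on x5: set x5 = True.
Branch on x1: set x1 = True.
From the singleton clause (¬x2), x2 = False.
From the singleton clause (¬x3), x3 = False.
From the singleton clause (x4), x4 = True.
All clauses are satisfied.
A satisfying assignment: x1=True; x2=False; x3=False; x4=True; x5=True.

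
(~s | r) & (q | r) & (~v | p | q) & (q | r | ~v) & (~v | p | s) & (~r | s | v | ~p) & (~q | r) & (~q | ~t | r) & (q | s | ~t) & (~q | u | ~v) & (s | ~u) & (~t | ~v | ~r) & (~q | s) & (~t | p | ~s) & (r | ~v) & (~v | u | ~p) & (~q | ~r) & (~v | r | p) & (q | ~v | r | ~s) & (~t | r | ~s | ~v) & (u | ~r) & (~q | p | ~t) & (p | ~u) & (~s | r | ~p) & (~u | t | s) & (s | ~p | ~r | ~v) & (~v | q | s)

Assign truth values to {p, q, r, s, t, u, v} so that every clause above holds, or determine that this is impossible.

Case s = 1:
The clause (r) is unit, so r = 1.
The clause (~q) is unit, so q = 0.
The clause (u) is unit, so u = 1.
The clause (p) is unit, so p = 1.
Case t = 0:
Every clause is now satisfied; v is unconstrained.

p: 1; q: 0; r: 1; s: 1; t: 0; u: 1; v: 0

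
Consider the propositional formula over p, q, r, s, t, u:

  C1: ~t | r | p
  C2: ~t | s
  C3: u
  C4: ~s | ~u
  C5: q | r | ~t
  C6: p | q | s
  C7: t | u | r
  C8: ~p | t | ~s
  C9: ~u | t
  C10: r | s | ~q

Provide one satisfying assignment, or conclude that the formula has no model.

UNSATISFIABLE

The clause (u) is unit, so u = 1.
The clause (~s) is unit, so s = 0.
The clause (~t) is unit, so t = 0.
Now (t) is unsatisfied and unit — conflict.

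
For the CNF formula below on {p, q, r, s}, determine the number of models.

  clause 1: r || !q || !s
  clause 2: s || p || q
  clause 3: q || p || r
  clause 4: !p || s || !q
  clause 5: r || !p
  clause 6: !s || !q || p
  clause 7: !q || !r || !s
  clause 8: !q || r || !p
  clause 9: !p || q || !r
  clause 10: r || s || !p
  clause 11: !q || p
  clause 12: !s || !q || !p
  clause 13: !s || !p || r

There are 2^4 = 16 truth assignments over (p, q, r, s).
Split on p. With p = true, the clauses containing p are satisfied and !p drops from the rest; 0 of the 2^3 = 8 assignments to the other variables satisfy what remains.
With p = false, by the same count on the reduced clause set, 1 assignment works.
(One model: p=F, q=F, r=T, s=T.)
Total: 0 + 1 = 1.

1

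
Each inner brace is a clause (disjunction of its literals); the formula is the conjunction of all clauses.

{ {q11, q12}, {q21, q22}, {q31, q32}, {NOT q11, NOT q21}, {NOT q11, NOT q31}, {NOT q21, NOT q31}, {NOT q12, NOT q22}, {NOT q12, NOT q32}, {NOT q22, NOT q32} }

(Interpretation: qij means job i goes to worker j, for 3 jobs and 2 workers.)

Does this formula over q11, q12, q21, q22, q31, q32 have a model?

No, unsatisfiable

Try q11 = true.
From the singleton clause (NOT q21), q21 = false.
From the singleton clause (q22), q22 = true.
From the singleton clause (NOT q31), q31 = false.
From the singleton clause (q32), q32 = true.
That conflicts with the unit clause (NOT q32).
That branch fails; take q11 = false instead.
From the singleton clause (q12), q12 = true.
From the singleton clause (NOT q22), q22 = false.
From the singleton clause (q21), q21 = true.
From the singleton clause (NOT q31), q31 = false.
From the singleton clause (q32), q32 = true.
That conflicts with the unit clause (NOT q32).
Either choice for q11 ends in contradiction.
No assignment satisfies every clause.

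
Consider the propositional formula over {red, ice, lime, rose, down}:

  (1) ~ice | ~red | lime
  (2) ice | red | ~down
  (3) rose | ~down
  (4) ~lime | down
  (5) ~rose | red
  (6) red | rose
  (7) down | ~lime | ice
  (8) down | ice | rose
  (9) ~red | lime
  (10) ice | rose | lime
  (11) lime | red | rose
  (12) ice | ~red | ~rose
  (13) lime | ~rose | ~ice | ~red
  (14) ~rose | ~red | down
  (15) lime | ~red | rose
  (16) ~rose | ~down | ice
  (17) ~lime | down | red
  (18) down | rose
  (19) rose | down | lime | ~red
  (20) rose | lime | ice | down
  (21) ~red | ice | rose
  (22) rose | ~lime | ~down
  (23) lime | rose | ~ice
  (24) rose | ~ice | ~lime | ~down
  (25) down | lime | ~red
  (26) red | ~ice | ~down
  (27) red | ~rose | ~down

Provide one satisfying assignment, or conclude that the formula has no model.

red ↦ 1,  ice ↦ 1,  lime ↦ 1,  rose ↦ 1,  down ↦ 1

Case rose = 1:
From the singleton clause (red), red = 1.
From the singleton clause (lime), lime = 1.
From the singleton clause (down), down = 1.
From the singleton clause (ice), ice = 1.
This assignment satisfies each clause.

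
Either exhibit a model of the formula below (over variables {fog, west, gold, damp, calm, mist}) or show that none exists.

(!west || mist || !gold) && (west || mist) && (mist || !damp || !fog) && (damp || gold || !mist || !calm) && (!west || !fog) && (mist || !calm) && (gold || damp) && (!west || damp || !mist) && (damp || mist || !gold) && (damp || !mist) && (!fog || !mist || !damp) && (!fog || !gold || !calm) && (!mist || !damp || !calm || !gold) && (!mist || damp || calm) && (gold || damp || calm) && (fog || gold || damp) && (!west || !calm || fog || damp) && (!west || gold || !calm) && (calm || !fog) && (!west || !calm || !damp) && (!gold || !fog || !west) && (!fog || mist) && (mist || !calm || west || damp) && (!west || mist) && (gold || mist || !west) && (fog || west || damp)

fog=false; west=false; gold=false; damp=true; calm=true; mist=true

Case west = false:
(mist) alone gives mist = true.
(damp) alone gives damp = true.
(!fog) alone gives fog = false.
Case calm = true:
(!gold) alone gives gold = false.
This assignment satisfies each clause.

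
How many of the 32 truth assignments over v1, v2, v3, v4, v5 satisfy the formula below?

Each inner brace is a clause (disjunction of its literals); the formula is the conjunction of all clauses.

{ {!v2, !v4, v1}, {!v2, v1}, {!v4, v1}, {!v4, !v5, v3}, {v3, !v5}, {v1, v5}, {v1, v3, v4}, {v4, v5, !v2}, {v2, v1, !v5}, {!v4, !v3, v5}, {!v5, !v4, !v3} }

6

There are 2^5 = 32 truth assignments over (v1, v2, v3, v4, v5).
Split on v2. With v2 = true, the clauses containing v2 are satisfied and !v2 drops from the rest; 2 of the 2^4 = 16 assignments to the other variables satisfy what remains.
With v2 = false, by the same count on the reduced clause set, 4 assignments work.
(One model: v1=T, v2=F, v3=F, v4=F, v5=F.)
Total: 2 + 4 = 6.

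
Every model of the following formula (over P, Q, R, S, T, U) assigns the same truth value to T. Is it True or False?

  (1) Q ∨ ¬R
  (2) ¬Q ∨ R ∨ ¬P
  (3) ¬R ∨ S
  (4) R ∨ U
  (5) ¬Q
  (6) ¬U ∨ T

True

Suppose T = False.
From the singleton clause (¬Q), Q = False.
From the singleton clause (¬R), R = False.
From the singleton clause (U), U = True.
But (¬U) is also a unit clause — contradiction.
So every satisfying assignment has T = True.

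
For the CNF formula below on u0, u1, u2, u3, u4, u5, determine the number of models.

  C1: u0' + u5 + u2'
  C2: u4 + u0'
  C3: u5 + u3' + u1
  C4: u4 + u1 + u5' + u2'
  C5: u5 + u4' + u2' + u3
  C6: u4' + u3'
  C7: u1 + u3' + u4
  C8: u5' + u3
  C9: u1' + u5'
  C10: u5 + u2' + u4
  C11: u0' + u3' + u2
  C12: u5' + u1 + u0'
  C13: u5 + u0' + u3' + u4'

7

There are 2^6 = 64 truth assignments over (u0, u1, u2, u3, u4, u5).
Split on u1. With u1 = 1, the clauses containing u1 are satisfied and u1' drops from the rest; 4 of the 2^5 = 32 assignments to the other variables satisfy what remains.
With u1 = 0, by the same count on the reduced clause set, 3 assignments work.
(One model: u0=F, u1=F, u2=F, u3=F, u4=F, u5=F.)
Total: 4 + 3 = 7.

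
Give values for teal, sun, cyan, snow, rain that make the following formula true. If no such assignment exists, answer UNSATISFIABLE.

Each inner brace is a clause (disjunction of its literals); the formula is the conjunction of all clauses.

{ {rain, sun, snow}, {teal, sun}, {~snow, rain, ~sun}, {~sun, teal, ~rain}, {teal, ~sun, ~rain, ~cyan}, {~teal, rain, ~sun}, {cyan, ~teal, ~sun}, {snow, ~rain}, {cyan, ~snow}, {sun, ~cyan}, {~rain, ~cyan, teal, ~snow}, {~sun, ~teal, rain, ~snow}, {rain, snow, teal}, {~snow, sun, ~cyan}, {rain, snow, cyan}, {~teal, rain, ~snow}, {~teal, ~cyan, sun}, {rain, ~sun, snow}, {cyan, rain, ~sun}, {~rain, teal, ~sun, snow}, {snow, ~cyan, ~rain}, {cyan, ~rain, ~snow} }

teal: 1; sun: 1; cyan: 1; snow: 1; rain: 1

Case teal = 1:
Case rain = 1:
Unit clause (snow) forces snow = 1.
Unit clause (cyan) forces cyan = 1.
Unit clause (sun) forces sun = 1.
This assignment satisfies each clause.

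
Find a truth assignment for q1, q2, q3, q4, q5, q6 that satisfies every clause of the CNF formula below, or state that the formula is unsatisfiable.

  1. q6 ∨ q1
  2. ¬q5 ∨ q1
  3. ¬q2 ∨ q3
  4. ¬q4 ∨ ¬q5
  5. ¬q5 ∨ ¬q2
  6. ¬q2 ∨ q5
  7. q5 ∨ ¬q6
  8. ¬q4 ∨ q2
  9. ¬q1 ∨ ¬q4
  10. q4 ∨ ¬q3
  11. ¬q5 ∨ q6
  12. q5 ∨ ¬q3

Suppose q6 = True.
The clause (q5) is unit, so q5 = True.
The clause (q1) is unit, so q1 = True.
The clause (¬q4) is unit, so q4 = False.
The clause (¬q2) is unit, so q2 = False.
The clause (¬q3) is unit, so q3 = False.
This assignment satisfies each clause.

q1=True, q2=False, q3=False, q4=False, q5=True, q6=True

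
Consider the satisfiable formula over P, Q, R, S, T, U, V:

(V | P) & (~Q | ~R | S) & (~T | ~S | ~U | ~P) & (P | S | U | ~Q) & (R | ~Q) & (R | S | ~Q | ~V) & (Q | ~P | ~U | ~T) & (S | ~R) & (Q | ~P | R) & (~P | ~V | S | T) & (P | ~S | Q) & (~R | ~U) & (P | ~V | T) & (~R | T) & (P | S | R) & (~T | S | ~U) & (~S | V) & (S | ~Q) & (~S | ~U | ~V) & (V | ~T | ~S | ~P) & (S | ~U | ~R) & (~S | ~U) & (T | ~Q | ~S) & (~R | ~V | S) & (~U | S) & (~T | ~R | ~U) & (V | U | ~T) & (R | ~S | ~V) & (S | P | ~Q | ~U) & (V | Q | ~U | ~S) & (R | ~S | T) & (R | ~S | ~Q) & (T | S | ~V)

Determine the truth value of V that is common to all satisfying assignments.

True

Suppose V = 0.
From the singleton clause (P), P = 1.
From the singleton clause (~S), S = 0.
From the singleton clause (~R), R = 0.
From the singleton clause (~Q), Q = 0.
That conflicts with the unit clause (Q).
So every satisfying assignment has V = True.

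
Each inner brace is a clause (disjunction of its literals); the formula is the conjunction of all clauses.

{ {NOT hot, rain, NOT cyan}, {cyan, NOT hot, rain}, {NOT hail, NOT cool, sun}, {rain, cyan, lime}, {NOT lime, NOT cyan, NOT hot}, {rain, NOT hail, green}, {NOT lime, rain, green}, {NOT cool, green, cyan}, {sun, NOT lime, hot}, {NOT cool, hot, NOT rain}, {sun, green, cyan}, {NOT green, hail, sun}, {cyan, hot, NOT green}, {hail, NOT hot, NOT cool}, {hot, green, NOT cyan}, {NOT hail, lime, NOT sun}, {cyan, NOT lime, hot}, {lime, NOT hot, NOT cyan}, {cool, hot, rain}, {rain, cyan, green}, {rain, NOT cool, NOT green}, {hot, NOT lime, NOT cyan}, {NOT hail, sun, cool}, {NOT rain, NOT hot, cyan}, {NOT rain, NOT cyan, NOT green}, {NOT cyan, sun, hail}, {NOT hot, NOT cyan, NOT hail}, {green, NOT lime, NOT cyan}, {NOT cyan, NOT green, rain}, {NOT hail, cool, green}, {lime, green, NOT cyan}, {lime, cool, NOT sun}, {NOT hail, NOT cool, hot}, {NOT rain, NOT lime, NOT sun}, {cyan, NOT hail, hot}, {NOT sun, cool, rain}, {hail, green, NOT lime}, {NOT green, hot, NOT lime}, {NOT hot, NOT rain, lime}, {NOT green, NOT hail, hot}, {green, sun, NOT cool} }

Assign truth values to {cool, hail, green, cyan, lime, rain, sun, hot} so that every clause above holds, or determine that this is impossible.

UNSATISFIABLE

Suppose hot = false.
Suppose sun = true.
Suppose cool = false.
From the singleton clause (rain), rain = true.
From the singleton clause (lime), lime = true.
But (NOT lime) is also a unit clause — contradiction.
Undo cool and try cool = true.
From the singleton clause (NOT rain), rain = false.
From the singleton clause (NOT green), green = false.
From the singleton clause (NOT hail), hail = false.
From the singleton clause (NOT lime), lime = false.
From the singleton clause (cyan), cyan = true.
But (NOT cyan) is also a unit clause — contradiction.
Both values of cool lead to a conflict.
Undo sun and try sun = false.
From the singleton clause (NOT lime), lime = false.
Suppose hail = false.
From the singleton clause (NOT green), green = false.
From the singleton clause (cyan), cyan = true.
But (NOT cyan) is also a unit clause — contradiction.
Undo hail and try hail = true.
From the singleton clause (NOT cool), cool = false.
But (cool) is also a unit clause — contradiction.
Both values of hail lead to a conflict.
Both values of sun lead to a conflict.
Undo hot and try hot = true.
Suppose rain = true.
From the singleton clause (cyan), cyan = true.
From the singleton clause (NOT lime), lime = false.
But (lime) is also a unit clause — contradiction.
Undo rain and try rain = false.
From the singleton clause (NOT cyan), cyan = false.
But (cyan) is also a unit clause — contradiction.
Both values of rain lead to a conflict.
Both values of hot lead to a conflict.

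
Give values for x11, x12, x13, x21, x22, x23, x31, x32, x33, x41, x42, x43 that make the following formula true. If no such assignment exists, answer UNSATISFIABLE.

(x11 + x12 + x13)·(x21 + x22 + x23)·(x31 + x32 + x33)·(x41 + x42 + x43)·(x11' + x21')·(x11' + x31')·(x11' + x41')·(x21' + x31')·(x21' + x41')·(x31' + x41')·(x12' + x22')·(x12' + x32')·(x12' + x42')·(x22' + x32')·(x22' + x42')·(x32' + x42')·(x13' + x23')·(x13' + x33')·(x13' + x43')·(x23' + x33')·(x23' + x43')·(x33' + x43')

Case x11 = 0:
Case x12 = 1:
Unit clause (x22') forces x22 = 0.
Unit clause (x32') forces x32 = 0.
Unit clause (x42') forces x42 = 0.
Case x21 = 1:
Unit clause (x31') forces x31 = 0.
Unit clause (x33) forces x33 = 1.
Unit clause (x41') forces x41 = 0.
Unit clause (x43) forces x43 = 1.
Now (x43') is unsatisfied and unit — conflict.
Backtrack on x21: now try x21 = 0.
Unit clause (x23) forces x23 = 1.
Unit clause (x13') forces x13 = 0.
Unit clause (x33') forces x33 = 0.
Unit clause (x31) forces x31 = 1.
Unit clause (x41') forces x41 = 0.
Unit clause (x43) forces x43 = 1.
Now (x43') is unsatisfied and unit — conflict.
Both values of x21 lead to a conflict.
Backtrack on x12: now try x12 = 0.
Unit clause (x13) forces x13 = 1.
Unit clause (x23') forces x23 = 0.
Unit clause (x33') forces x33 = 0.
Unit clause (x43') forces x43 = 0.
Case x21 = 1:
Unit clause (x31') forces x31 = 0.
Unit clause (x32) forces x32 = 1.
Unit clause (x41') forces x41 = 0.
Unit clause (x42) forces x42 = 1.
Now (x42') is unsatisfied and unit — conflict.
Backtrack on x21: now try x21 = 0.
Unit clause (x22) forces x22 = 1.
Unit clause (x32') forces x32 = 0.
Unit clause (x31) forces x31 = 1.
Unit clause (x41') forces x41 = 0.
Unit clause (x42) forces x42 = 1.
Now (x42') is unsatisfied and unit — conflict.
Both values of x21 lead to a conflict.
Both values of x12 lead to a conflict.
Backtrack on x11: now try x11 = 1.
Unit clause (x21') forces x21 = 0.
Unit clause (x31') forces x31 = 0.
Unit clause (x41') forces x41 = 0.
Case x22 = 1:
Unit clause (x12') forces x12 = 0.
Unit clause (x32') forces x32 = 0.
Unit clause (x33) forces x33 = 1.
Unit clause (x42') forces x42 = 0.
Unit clause (x43) forces x43 = 1.
Now (x43') is unsatisfied and unit — conflict.
Backtrack on x22: now try x22 = 0.
Unit clause (x23) forces x23 = 1.
Unit clause (x13') forces x13 = 0.
Unit clause (x33') forces x33 = 0.
Unit clause (x32) forces x32 = 1.
Unit clause (x12') forces x12 = 0.
Unit clause (x42') forces x42 = 0.
Unit clause (x43) forces x43 = 1.
Now (x43') is unsatisfied and unit — conflict.
Both values of x22 lead to a conflict.
Both values of x11 lead to a conflict.

UNSATISFIABLE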